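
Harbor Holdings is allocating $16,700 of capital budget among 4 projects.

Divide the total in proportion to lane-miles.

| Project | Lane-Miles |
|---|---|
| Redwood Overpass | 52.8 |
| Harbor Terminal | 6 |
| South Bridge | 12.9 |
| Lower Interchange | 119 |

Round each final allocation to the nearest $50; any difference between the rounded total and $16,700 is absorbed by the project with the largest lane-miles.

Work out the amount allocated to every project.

Combined lane-miles = 52.8 + 6 + 12.9 + 119 = 190.7.
Raw shares: Redwood Overpass 4,623.81; Harbor Terminal 525.43; South Bridge 1,129.68; Lower Interchange 10,421.08.
At nearest $50: Redwood Overpass $4,600; Harbor Terminal $550; South Bridge $1,150; Lower Interchange $10,400. Sum = $16,700.
Rounded total matches; no reconciliation needed.

Redwood Overpass: $4,600 · Harbor Terminal: $550 · South Bridge: $1,150 · Lower Interchange: $10,400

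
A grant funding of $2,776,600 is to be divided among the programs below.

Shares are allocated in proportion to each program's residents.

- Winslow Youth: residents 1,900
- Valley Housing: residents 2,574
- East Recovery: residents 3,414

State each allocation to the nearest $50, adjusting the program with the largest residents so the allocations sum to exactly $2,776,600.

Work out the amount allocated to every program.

Winslow Youth: $668,800 · Valley Housing: $906,050 · East Recovery: $1,201,750

Sum of residents: 1,900 + 2,574 + 3,414 = 7,888.
Raw shares: Winslow Youth 668,805.78; Valley Housing 906,055.83; East Recovery 1,201,738.39.
After rounding ($50): Winslow Youth $668,800; Valley Housing $906,050; East Recovery $1,201,750. Sum = $2,776,600.
Rounded total matches; no reconciliation needed.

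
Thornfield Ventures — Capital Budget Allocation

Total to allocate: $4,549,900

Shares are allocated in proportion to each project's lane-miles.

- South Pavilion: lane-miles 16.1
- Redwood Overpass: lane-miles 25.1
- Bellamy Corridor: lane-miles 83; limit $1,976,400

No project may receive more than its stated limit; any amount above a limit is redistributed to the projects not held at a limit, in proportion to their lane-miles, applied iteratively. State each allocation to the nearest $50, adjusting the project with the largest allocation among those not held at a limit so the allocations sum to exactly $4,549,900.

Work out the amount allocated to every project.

Total lane-miles = 124.2.
Unconstrained shares: South Pavilion 589,801.85; Redwood Overpass 919,504.75; Bellamy Corridor 3,040,593.40.
Held at cap: Bellamy Corridor ($1,976,400); balance $2,573,500 reallocated over remaining lane-miles 41.2.
Redistributed shares: South Pavilion 1,005,663.83 → $1,005,650; Redwood Overpass 1,567,836.17 → $1,567,850.

South Pavilion: $1,005,650 | Redwood Overpass: $1,567,850 | Bellamy Corridor: $1,976,400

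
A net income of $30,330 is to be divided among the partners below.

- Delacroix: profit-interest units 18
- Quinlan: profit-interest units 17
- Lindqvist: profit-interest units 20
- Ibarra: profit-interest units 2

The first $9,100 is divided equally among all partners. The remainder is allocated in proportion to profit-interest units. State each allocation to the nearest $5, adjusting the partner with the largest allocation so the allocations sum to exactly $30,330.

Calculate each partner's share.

Delacroix: $8,980 · Quinlan: $8,605 · Lindqvist: $9,725 · Ibarra: $3,020

$9,100 shared equally gives $2,275 per partner.
Remainder $21,230 by profit-interest units (total 57): Delacroix 6,704.21 → $6,705; Quinlan 6,331.75 → $6,330; Lindqvist 7,449.12 → $7,450; Ibarra 744.91 → $745.
Totals: Delacroix $2,275 + $6,705 = $8,980; Quinlan $2,275 + $6,330 = $8,605; Lindqvist $2,275 + $7,450 = $9,725; Ibarra $2,275 + $745 = $3,020.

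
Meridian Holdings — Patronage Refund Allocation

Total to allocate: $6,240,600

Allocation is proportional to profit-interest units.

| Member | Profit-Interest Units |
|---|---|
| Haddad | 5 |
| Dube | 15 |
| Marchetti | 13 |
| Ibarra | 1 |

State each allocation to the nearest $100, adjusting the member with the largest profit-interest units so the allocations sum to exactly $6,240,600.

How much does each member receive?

Profit-interest units total: 34.
Unrounded shares: Haddad 5/34 × $6,240,600 = 917,735.29; Dube 15/34 × $6,240,600 = 2,753,205.88; Marchetti 13/34 × $6,240,600 = 2,386,111.76; Ibarra 1/34 × $6,240,600 = 183,547.06.
Rounded to nearest $100: Haddad $917,700; Dube $2,753,200; Marchetti $2,386,100; Ibarra $183,500. Sum = $6,240,500.
Difference $6,240,600 − $6,240,500 = +$100 applied to largest profit-interest units (Dube): Dube becomes $2,753,300.

Haddad: $917,700; Dube: $2,753,300; Marchetti: $2,386,100; Ibarra: $183,500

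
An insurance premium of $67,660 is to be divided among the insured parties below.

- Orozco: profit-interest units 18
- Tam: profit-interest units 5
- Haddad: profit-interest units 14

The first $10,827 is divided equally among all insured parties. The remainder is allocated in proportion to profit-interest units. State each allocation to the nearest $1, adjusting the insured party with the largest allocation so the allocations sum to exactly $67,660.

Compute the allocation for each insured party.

Orozco: $31,258 · Tam: $11,289 · Haddad: $25,113

First tranche $10,827 split equally: $3,609 each.
Remainder $56,833 by profit-interest units (total 37): Orozco 27,648.49 → $27,648; Tam 7,680.14 → $7,680; Haddad 21,504.38 → $21,504.
Rounding difference +$1 on remainder applied to Orozco.
Totals: Orozco $3,609 + $27,649 = $31,258; Tam $3,609 + $7,680 = $11,289; Haddad $3,609 + $21,504 = $25,113.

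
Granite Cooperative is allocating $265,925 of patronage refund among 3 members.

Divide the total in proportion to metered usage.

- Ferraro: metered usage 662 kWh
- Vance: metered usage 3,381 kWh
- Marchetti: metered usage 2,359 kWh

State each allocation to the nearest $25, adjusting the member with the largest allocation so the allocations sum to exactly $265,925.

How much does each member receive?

Total metered usage = 6,402.
Raw shares: Ferraro 662/6,402 × $265,925 = 27,498.02; Vance 3,381/6,402 × $265,925 = 140,439.30; Marchetti 2,359/6,402 × $265,925 = 97,987.67.
At nearest $25: Ferraro $27,500; Vance $140,450; Marchetti $98,000. Sum = $265,950.
Difference $265,925 − $265,950 = −$25 applied to largest allocation (Vance): Vance becomes $140,425.

Ferraro: $27,500 | Vance: $140,425 | Marchetti: $98,000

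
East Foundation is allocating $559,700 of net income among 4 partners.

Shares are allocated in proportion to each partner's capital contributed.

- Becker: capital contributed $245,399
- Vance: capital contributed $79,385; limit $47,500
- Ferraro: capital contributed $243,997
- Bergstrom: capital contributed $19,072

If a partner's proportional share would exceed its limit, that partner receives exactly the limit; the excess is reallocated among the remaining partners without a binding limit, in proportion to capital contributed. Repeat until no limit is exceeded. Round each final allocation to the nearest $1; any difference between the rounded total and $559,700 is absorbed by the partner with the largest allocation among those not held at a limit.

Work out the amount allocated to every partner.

Total capital contributed = 587,853.
Unconstrained shares: Becker 233,646.54; Vance 75,583.16; Ferraro 232,311.68; Bergstrom 18,158.62.
Capped: Vance ($47,500); residual $512,200 reallocated over remaining capital contributed 508,468.
Shares after redistribution: Becker 247,200.15 → $247,200; Ferraro 245,787.86 → $245,788; Bergstrom 19,211.98 → $19,212.

Becker: $247,200; Vance: $47,500; Ferraro: $245,788; Bergstrom: $19,212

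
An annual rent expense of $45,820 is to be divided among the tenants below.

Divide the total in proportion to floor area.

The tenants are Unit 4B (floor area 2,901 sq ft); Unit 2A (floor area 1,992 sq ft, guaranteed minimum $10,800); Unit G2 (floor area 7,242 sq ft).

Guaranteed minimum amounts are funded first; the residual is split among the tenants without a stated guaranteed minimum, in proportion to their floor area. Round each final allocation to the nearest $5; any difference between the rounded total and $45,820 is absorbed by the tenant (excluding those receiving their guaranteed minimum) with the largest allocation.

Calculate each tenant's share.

Unit 4B: $10,015; Unit 2A: $10,800; Unit G2: $25,005

Fund the minimums — Unit 2A $10,800. Remaining pool $35,020.
Remaining pool split over remaining floor area 10,143: Unit 4B 10,016.07 → $10,015; Unit G2 25,003.93 → $25,005.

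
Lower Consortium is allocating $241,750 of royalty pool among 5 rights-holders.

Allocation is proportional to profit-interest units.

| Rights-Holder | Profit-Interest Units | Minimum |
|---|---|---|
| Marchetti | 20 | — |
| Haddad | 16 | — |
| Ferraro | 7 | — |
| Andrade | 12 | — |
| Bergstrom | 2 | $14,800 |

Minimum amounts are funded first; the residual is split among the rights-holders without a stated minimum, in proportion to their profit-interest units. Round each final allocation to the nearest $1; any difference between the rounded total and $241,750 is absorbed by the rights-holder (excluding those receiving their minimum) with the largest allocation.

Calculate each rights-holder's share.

Marchetti: $82,527 | Haddad: $66,022 | Ferraro: $28,885 | Andrade: $49,516 | Bergstrom: $14,800

Guaranteed amounts: Bergstrom $14,800. Balance $226,950.
Balance split over remaining profit-interest units 55: Marchetti 82,527.27 → $82,527; Haddad 66,021.82 → $66,022; Ferraro 28,884.55 → $28,885; Andrade 49,516.36 → $49,516.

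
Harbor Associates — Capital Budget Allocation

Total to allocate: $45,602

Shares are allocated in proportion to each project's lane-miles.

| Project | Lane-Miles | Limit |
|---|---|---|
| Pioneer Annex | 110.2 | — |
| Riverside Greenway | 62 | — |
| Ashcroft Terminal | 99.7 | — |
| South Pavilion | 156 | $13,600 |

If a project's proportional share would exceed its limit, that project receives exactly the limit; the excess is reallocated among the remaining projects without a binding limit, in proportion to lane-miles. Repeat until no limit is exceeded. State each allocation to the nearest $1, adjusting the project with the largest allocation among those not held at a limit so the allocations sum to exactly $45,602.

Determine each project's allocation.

Pioneer Annex: $12,971; Riverside Greenway: $7,297; Ashcroft Terminal: $11,734; South Pavilion: $13,600

Lane-miles total: 427.9.
Proportional shares (ignoring caps): Pioneer Annex 11,744.19; Riverside Greenway 6,607.44; Ashcroft Terminal 10,625.19; South Pavilion 16,625.17.
Held at cap: South Pavilion ($13,600); remaining pool $32,002 reallocated over remaining lane-miles 271.9.
Remaining shares: Pioneer Annex 12,970.28 → $12,970; Riverside Greenway 7,297.26 → $7,297; Ashcroft Terminal 11,734.46 → $11,734.
Rounding difference +$1 applied to Pioneer Annex → $12,971.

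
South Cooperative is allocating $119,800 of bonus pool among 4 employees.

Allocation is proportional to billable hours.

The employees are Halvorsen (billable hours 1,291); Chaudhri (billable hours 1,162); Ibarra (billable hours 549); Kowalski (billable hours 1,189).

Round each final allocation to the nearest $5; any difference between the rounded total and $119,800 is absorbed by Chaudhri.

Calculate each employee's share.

Total billable hours = 4,191.
Pro-rata amounts: Halvorsen 1,291/4,191 × $119,800 = 36,903.32; Chaudhri 1,162/4,191 × $119,800 = 33,215.84; Ibarra 549/4,191 × $119,800 = 15,693.20; Kowalski 1,189/4,191 × $119,800 = 33,987.64.
Rounded to nearest $5: Halvorsen $36,905; Chaudhri $33,215; Ibarra $15,695; Kowalski $33,990. Sum = $119,805.
Difference $119,800 − $119,805 = −$5 applied to Chaudhri: Chaudhri becomes $33,210.

Halvorsen: $36,905; Chaudhri: $33,210; Ibarra: $15,695; Kowalski: $33,990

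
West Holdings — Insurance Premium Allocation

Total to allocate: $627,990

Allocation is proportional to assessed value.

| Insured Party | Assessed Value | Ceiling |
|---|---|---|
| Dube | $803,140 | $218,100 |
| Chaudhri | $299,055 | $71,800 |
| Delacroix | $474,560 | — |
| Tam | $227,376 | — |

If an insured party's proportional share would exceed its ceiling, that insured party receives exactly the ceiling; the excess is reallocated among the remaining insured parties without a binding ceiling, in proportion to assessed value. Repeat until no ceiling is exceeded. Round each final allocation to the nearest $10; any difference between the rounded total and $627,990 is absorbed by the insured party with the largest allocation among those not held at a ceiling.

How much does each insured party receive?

Assessed value total: 1,804,131.
Proportional shares (ignoring caps): Dube 279,560.57; Chaudhri 104,096.40; Delacroix 165,186.97; Tam 79,146.06.
Held at cap: Dube ($218,100), Chaudhri ($71,800); remaining pool $338,090 reallocated over remaining assessed value 701,936.
Remaining shares: Delacroix 228,573.53 → $228,570; Tam 109,516.47 → $109,520.

Dube: $218,100 | Chaudhri: $71,800 | Delacroix: $228,570 | Tam: $109,520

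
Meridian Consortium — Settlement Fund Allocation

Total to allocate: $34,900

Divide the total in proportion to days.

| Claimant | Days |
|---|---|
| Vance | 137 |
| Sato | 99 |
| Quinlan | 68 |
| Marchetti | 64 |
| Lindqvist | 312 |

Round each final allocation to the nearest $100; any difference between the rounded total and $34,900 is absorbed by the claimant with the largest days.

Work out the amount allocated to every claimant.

Sum of days: 137 + 99 + 68 + 64 + 312 = 680.
Pro-rata amounts: Vance 7,031.32; Sato 5,081.03; Quinlan 3,490.00; Marchetti 3,284.71; Lindqvist 16,012.94.
Rounded to nearest $100: Vance $7,000; Sato $5,100; Quinlan $3,500; Marchetti $3,300; Lindqvist $16,000. Sum = $34,900.
Rounded total matches; no reconciliation needed.

Vance: $7,000; Sato: $5,100; Quinlan: $3,500; Marchetti: $3,300; Lindqvist: $16,000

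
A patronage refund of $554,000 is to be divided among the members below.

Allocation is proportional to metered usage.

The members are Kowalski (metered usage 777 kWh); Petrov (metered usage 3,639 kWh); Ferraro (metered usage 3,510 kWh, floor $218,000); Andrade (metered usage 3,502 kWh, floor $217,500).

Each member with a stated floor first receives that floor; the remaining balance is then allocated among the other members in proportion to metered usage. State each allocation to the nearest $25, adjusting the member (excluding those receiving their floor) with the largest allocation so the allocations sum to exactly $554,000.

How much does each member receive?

Kowalski: $20,850; Petrov: $97,650; Ferraro: $218,000; Andrade: $217,500

Guaranteed amounts: Ferraro $218,000; Andrade $217,500. Remaining pool $118,500.
Remaining pool split over remaining metered usage 4,416: Kowalski 20,850.20 → $20,850; Petrov 97,649.80 → $97,650.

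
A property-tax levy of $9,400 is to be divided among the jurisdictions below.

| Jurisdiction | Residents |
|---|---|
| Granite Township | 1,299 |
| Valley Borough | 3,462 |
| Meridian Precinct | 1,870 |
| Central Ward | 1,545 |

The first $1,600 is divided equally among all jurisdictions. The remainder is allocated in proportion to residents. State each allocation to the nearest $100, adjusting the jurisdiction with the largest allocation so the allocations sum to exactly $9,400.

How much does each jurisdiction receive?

Granite Township: $1,600 | Valley Borough: $3,700 | Meridian Precinct: $2,200 | Central Ward: $1,900

Equal tier: $1,600 ÷ 4 = $400 apiece.
Remainder $7,800 by residents (total 8,176): Granite Township 1,239.26 → $1,200; Valley Borough 3,302.79 → $3,300; Meridian Precinct 1,784.00 → $1,800; Central Ward 1,473.95 → $1,500.
Totals: Granite Township $400 + $1,200 = $1,600; Valley Borough $400 + $3,300 = $3,700; Meridian Precinct $400 + $1,800 = $2,200; Central Ward $400 + $1,500 = $1,900.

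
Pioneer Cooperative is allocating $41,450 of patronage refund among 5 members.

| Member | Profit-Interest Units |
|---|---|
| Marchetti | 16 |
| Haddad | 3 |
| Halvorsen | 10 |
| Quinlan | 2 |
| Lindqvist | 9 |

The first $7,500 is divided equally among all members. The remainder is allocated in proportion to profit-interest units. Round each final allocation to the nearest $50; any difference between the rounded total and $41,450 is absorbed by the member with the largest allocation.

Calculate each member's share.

First tranche $7,500 split equally: $1,500 each.
Remainder $33,950 by profit-interest units (total 40): Marchetti 13,580.00 → $13,600; Haddad 2,546.25 → $2,550; Halvorsen 8,487.50 → $8,500; Quinlan 1,697.50 → $1,700; Lindqvist 7,638.75 → $7,650.
Rounding difference −$50 on remainder applied to Marchetti.
Totals: Marchetti $1,500 + $13,550 = $15,050; Haddad $1,500 + $2,550 = $4,050; Halvorsen $1,500 + $8,500 = $10,000; Quinlan $1,500 + $1,700 = $3,200; Lindqvist $1,500 + $7,650 = $9,150.

Marchetti: $15,050 | Haddad: $4,050 | Halvorsen: $10,000 | Quinlan: $3,200 | Lindqvist: $9,150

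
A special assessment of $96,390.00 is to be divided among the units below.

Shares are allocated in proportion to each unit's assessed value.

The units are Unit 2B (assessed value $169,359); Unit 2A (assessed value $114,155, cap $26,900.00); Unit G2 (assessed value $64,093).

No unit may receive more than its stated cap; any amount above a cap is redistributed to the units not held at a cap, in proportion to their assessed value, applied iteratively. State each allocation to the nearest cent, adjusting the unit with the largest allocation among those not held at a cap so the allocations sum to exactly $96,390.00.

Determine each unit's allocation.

Unit 2B: $50,411.89 · Unit 2A: $26,900.00 · Unit G2: $19,078.11

Total assessed value = 347,607.
Pro-rata shares before constraints: Unit 2B 46,962.5583; Unit 2A 31,654.7148; Unit G2 17,772.7269.
Held at cap: Unit 2A ($26,900.00); residual $69,490.00 reallocated over remaining assessed value 233,452.
Remaining shares: Unit 2B 50,411.8916 → $50,411.89; Unit G2 19,078.1084 → $19,078.11.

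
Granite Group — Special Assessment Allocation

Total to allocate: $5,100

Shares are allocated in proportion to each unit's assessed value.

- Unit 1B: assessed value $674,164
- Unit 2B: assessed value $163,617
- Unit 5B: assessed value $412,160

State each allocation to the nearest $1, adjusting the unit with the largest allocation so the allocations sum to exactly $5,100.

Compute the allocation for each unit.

Total assessed value = 1,249,941.
Proportional shares: Unit 1B 674,164/1,249,941 × $5,100 = 2,750.72; Unit 2B 163,617/1,249,941 × $5,100 = 667.59; Unit 5B 412,160/1,249,941 × $5,100 = 1,681.69.
After rounding ($1): Unit 1B $2,751; Unit 2B $668; Unit 5B $1,682. Sum = $5,101.
Difference $5,100 − $5,101 = −$1 applied to largest allocation (Unit 1B): Unit 1B becomes $2,750.

Unit 1B: $2,750; Unit 2B: $668; Unit 5B: $1,682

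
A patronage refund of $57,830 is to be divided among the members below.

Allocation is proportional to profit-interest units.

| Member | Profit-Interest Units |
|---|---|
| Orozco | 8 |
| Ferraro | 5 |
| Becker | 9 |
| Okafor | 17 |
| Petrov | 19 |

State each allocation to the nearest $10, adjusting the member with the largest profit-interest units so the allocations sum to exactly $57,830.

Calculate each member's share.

Total profit-interest units = 8 + 5 + 9 + 17 + 19 = 58.
Unrounded shares: Orozco 7,976.55; Ferraro 4,985.34; Becker 8,973.62; Okafor 16,950.17; Petrov 18,944.31.
After rounding ($10): Orozco $7,980; Ferraro $4,990; Becker $8,970; Okafor $16,950; Petrov $18,940. Sum = $57,830.
Sum already equals the total — no adjustment.

Orozco: $7,980 | Ferraro: $4,990 | Becker: $8,970 | Okafor: $16,950 | Petrov: $18,940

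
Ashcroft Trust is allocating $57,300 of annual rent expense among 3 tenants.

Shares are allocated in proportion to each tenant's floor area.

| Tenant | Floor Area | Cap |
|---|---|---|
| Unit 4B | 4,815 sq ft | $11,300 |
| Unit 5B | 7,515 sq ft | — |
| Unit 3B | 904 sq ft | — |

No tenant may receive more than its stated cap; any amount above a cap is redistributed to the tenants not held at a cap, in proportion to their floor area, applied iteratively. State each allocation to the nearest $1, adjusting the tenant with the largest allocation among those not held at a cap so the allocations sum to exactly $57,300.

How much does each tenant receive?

Total floor area = 13,234.
Unconstrained shares: Unit 4B 20,847.78; Unit 5B 32,538.12; Unit 3B 3,914.10.
Cap binds for Unit 4B ($11,300); remaining pool $46,000 reallocated over remaining floor area 8,419.
Shares after redistribution: Unit 5B 41,060.70 → $41,061; Unit 3B 4,939.30 → $4,939.

Unit 4B: $11,300; Unit 5B: $41,061; Unit 3B: $4,939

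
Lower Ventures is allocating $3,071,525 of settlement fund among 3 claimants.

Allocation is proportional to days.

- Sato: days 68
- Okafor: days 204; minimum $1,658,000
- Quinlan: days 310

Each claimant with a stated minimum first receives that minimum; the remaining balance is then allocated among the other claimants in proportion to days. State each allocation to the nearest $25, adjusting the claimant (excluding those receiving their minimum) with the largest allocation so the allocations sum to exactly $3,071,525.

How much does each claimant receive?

Guaranteed amounts: Okafor $1,658,000. Residual $1,413,525.
Residual split over remaining days 378: Sato 254,284.92 → $254,275; Quinlan 1,159,240.08 → $1,159,250.

Sato: $254,275 · Okafor: $1,658,000 · Quinlan: $1,159,250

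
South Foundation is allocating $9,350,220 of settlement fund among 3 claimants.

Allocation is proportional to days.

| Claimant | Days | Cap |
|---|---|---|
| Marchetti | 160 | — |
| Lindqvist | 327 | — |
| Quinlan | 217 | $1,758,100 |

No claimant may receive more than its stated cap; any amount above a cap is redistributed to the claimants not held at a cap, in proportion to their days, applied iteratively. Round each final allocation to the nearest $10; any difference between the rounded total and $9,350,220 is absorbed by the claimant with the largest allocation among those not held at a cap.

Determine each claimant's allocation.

Marchetti: $2,494,330 · Lindqvist: $5,097,790 · Quinlan: $1,758,100

Combined days = 704.
Proportional shares (ignoring caps): Marchetti 2,125,050.00; Lindqvist 4,343,070.94; Quinlan 2,882,099.06.
Capped: Quinlan ($1,758,100); balance $7,592,120 reallocated over remaining days 487.
Remaining shares: Marchetti 2,494,331.01 → $2,494,330; Lindqvist 5,097,788.99 → $5,097,790.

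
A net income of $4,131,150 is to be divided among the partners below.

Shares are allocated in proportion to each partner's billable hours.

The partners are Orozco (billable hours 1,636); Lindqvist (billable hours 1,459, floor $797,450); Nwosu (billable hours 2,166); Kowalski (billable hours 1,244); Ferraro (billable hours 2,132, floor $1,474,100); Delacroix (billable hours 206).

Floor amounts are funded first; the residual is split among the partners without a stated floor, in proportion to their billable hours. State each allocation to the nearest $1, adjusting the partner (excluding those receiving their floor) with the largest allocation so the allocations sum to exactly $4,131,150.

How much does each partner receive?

Guaranteed amounts: Lindqvist $797,450; Ferraro $1,474,100. Residual $1,859,600.
Residual split over remaining billable hours 5,252: Orozco 579,266.11 → $579,266; Nwosu 766,925.67 → $766,926; Kowalski 440,468.85 → $440,469; Delacroix 72,939.38 → $72,939.

Orozco: $579,266; Lindqvist: $797,450; Nwosu: $766,926; Kowalski: $440,469; Ferraro: $1,474,100; Delacroix: $72,939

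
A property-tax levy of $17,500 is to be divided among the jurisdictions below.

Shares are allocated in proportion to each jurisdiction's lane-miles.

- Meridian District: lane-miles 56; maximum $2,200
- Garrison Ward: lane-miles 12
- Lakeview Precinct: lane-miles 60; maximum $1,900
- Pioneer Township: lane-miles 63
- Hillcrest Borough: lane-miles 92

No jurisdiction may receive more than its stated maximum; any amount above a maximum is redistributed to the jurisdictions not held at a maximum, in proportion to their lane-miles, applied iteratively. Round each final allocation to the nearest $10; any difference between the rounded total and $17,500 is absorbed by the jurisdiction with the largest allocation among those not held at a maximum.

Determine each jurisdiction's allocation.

Lane-miles total: 283.
Proportional shares (ignoring caps): Meridian District 3,462.90; Garrison Ward 742.05; Lakeview Precinct 3,710.25; Pioneer Township 3,895.76; Hillcrest Borough 5,689.05.
Capped: Meridian District ($2,200), Lakeview Precinct ($1,900); remaining pool $13,400 reallocated over remaining lane-miles 167.
Redistributed shares: Garrison Ward 962.87 → $960; Pioneer Township 5,055.09 → $5,060; Hillcrest Borough 7,382.04 → $7,380.

Meridian District: $2,200 | Garrison Ward: $960 | Lakeview Precinct: $1,900 | Pioneer Township: $5,060 | Hillcrest Borough: $7,380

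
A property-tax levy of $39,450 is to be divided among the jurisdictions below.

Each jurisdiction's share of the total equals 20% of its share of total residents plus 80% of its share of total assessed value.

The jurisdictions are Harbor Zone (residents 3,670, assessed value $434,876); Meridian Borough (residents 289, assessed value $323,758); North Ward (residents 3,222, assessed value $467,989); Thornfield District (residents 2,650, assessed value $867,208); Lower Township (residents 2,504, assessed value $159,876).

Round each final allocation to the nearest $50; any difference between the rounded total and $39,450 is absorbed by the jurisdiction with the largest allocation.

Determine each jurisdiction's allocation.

Harbor Zone: $8,450 · Meridian Borough: $4,700 · North Ward: $8,600 · Thornfield District: $13,850 · Lower Township: $3,850

Totals — residents 12,335, assessed value 2,253,707.
Blended shares (20% residents + 80% assessed value): Harbor Zone 0.2139; Meridian Borough 0.1196; North Ward 0.2184; Thornfield District 0.3508; Lower Township 0.0974.
Proportional shares: Harbor Zone 8,437.32; Meridian Borough 4,718.63; North Ward 8,614.46; Thornfield District 13,839.08; Lower Township 3,840.51.
At nearest $50: Harbor Zone $8,450; Meridian Borough $4,700; North Ward $8,600; Thornfield District $13,850; Lower Township $3,850. Sum = $39,450.
Rounded total matches; no reconciliation needed.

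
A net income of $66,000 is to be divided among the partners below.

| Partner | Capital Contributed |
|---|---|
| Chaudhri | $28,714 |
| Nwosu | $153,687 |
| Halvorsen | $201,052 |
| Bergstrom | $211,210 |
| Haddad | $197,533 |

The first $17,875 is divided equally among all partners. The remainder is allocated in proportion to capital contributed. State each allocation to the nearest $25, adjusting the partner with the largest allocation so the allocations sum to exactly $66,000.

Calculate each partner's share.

$17,875 shared equally gives $3,575 per partner.
Remainder $48,125 by capital contributed (total 792,196): Chaudhri 1,744.34 → $1,750; Nwosu 9,336.31 → $9,325; Halvorsen 12,213.68 → $12,225; Bergstrom 12,830.77 → $12,825; Haddad 11,999.90 → $12,000.
Totals: Chaudhri $3,575 + $1,750 = $5,325; Nwosu $3,575 + $9,325 = $12,900; Halvorsen $3,575 + $12,225 = $15,800; Bergstrom $3,575 + $12,825 = $16,400; Haddad $3,575 + $12,000 = $15,575.

Chaudhri: $5,325 | Nwosu: $12,900 | Halvorsen: $15,800 | Bergstrom: $16,400 | Haddad: $15,575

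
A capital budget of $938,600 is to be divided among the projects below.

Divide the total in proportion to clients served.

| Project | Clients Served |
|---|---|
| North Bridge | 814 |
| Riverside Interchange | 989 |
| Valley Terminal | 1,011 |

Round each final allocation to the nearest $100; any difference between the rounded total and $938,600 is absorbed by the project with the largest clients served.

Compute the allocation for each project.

North Bridge: $271,500; Riverside Interchange: $329,900; Valley Terminal: $337,200

Clients served total: 814 + 989 + 1,011 = 2,814.
Raw shares: North Bridge 271,506.89; Riverside Interchange 329,877.54; Valley Terminal 337,215.57.
At nearest $100: North Bridge $271,500; Riverside Interchange $329,900; Valley Terminal $337,200. Sum = $938,600.
Sum already equals the total — no adjustment.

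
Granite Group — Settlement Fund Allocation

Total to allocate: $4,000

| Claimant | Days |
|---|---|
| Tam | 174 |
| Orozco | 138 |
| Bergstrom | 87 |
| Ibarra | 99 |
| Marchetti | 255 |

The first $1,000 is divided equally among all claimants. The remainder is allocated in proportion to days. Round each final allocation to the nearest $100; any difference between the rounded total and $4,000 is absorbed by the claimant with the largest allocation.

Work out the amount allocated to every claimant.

Tam: $900 | Orozco: $700 | Bergstrom: $500 | Ibarra: $600 | Marchetti: $1,300

Equal tier: $1,000 ÷ 5 = $200 apiece.
Remainder $3,000 by days (total 753): Tam 693.23 → $700; Orozco 549.80 → $500; Bergstrom 346.61 → $300; Ibarra 394.42 → $400; Marchetti 1,015.94 → $1,000.
Rounding difference +$100 on remainder applied to Marchetti.
Totals: Tam $200 + $700 = $900; Orozco $200 + $500 = $700; Bergstrom $200 + $300 = $500; Ibarra $200 + $400 = $600; Marchetti $200 + $1,100 = $1,300.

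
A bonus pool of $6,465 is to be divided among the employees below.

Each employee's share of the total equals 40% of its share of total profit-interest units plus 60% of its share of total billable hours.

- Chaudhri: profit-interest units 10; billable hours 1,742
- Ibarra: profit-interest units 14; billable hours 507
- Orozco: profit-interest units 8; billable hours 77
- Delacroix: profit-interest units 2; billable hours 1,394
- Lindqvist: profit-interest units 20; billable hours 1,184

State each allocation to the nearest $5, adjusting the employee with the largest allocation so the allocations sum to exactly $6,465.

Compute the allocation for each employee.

Chaudhri: $1,855; Ibarra: $1,070; Orozco: $445; Delacroix: $1,200; Lindqvist: $1,895

Profit-interest units total 54; billable hours total 4,904.
Combined weights (40% profit-interest units + 60% billable hours): Chaudhri 0.2872; Ibarra 0.1657; Orozco 0.0687; Delacroix 0.1854; Lindqvist 0.2930.
Pro-rata amounts: Chaudhri 1,856.79; Ibarra 1,071.47; Orozco 444.02; Delacroix 1,198.41; Lindqvist 1,894.31.
Rounded to nearest $5: Chaudhri $1,855; Ibarra $1,070; Orozco $445; Delacroix $1,200; Lindqvist $1,895. Sum = $6,465.
Rounded total matches; no reconciliation needed.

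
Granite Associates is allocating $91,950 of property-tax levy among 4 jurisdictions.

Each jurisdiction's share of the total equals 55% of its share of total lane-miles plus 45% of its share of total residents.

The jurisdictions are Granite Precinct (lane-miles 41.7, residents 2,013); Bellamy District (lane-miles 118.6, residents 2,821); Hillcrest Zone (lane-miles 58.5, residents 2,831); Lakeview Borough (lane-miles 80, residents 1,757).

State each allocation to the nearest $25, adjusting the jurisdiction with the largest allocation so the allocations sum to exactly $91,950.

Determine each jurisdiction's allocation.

Granite Precinct: $15,900 · Bellamy District: $32,475 · Hillcrest Zone: $22,325 · Lakeview Borough: $21,250

Totals — lane-miles 298.8, residents 9,422.
Blended shares (55% lane-miles + 45% residents): Granite Precinct 0.1729; Bellamy District 0.3530; Hillcrest Zone 0.2429; Lakeview Borough 0.2312.
Pro-rata amounts: Granite Precinct 15,898.07; Bellamy District 32,461.95; Hillcrest Zone 22,333.82; Lakeview Borough 21,256.17.
After rounding ($25): Granite Precinct $15,900; Bellamy District $32,450; Hillcrest Zone $22,325; Lakeview Borough $21,250. Sum = $91,925.
Difference $91,950 − $91,925 = +$25 applied to largest allocation (Bellamy District): Bellamy District becomes $32,475.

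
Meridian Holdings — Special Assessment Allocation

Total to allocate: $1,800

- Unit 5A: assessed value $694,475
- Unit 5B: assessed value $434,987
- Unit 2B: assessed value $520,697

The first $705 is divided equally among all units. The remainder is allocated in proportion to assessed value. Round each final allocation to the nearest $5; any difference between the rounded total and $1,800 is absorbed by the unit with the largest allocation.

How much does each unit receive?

$705 shared equally gives $235 per unit.
Remainder $1,095 by assessed value (total 1,650,159): Unit 5A 460.83 → $460; Unit 5B 288.65 → $290; Unit 2B 345.52 → $345.
Totals: Unit 5A $235 + $460 = $695; Unit 5B $235 + $290 = $525; Unit 2B $235 + $345 = $580.

Unit 5A: $695 · Unit 5B: $525 · Unit 2B: $580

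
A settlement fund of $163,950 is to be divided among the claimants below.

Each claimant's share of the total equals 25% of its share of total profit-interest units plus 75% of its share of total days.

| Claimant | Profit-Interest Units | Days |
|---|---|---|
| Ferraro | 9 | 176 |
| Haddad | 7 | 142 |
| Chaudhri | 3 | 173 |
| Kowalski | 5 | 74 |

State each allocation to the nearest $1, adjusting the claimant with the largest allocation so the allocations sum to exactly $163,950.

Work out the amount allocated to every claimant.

Ferraro: $53,673 · Haddad: $42,859 · Chaudhri: $42,774 · Kowalski: $24,644

Profit-interest units total 24; days total 565.
Combined weights (25% profit-interest units + 75% days): Ferraro 0.3274; Haddad 0.2614; Chaudhri 0.2609; Kowalski 0.1503.
Pro-rata amounts: Ferraro 53,673.68; Haddad 42,858.54; Chaudhri 42,773.90; Kowalski 24,643.89.
After rounding ($1): Ferraro $53,674; Haddad $42,859; Chaudhri $42,774; Kowalski $24,644. Sum = $163,951.
Difference $163,950 − $163,951 = −$1 applied to largest allocation (Ferraro): Ferraro becomes $53,673.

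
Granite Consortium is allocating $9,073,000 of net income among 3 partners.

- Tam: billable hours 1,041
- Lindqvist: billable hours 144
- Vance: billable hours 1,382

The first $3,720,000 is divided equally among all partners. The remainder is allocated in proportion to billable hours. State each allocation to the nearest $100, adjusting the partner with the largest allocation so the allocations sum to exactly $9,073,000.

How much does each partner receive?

First tranche $3,720,000 split equally: $1,240,000 each.
Remainder $5,353,000 by billable hours (total 2,567): Tam 2,170,811.45 → $2,170,800; Lindqvist 300,285.16 → $300,300; Vance 2,881,903.39 → $2,881,900.
Totals: Tam $1,240,000 + $2,170,800 = $3,410,800; Lindqvist $1,240,000 + $300,300 = $1,540,300; Vance $1,240,000 + $2,881,900 = $4,121,900.

Tam: $3,410,800; Lindqvist: $1,540,300; Vance: $4,121,900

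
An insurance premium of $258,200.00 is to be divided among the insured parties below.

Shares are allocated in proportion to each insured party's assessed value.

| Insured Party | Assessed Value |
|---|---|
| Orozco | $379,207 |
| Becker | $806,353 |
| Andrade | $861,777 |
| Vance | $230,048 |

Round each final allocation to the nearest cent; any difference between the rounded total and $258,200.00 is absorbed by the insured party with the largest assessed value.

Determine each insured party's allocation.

Orozco: $42,992.84 · Becker: $91,420.79 · Andrade: $97,704.53 · Vance: $26,081.84

Total assessed value = 379,207 + 806,353 + 861,777 + 230,048 = 2,277,385.
Proportional shares: Orozco 42,992.8393; Becker 91,420.7938; Andrade 97,704.5258; Vance 26,081.8411.
At nearest cent: Orozco $42,992.84; Becker $91,420.79; Andrade $97,704.53; Vance $26,081.84. Sum = $258,200.00.
Rounded total matches; no reconciliation needed.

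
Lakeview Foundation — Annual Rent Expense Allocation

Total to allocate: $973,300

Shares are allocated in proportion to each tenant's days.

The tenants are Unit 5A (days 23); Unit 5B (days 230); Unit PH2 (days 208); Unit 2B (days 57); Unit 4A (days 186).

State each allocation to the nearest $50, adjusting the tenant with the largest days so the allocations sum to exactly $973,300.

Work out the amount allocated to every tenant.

Total days = 23 + 230 + 208 + 57 + 186 = 704.
Proportional shares: Unit 5A 31,798.15; Unit 5B 317,981.53; Unit PH2 287,565.91; Unit 2B 78,804.12; Unit 4A 257,150.28.
Rounded to nearest $50: Unit 5A $31,800; Unit 5B $318,000; Unit PH2 $287,550; Unit 2B $78,800; Unit 4A $257,150. Sum = $973,300.
Sum already equals the total — no adjustment.

Unit 5A: $31,800 · Unit 5B: $318,000 · Unit PH2: $287,550 · Unit 2B: $78,800 · Unit 4A: $257,150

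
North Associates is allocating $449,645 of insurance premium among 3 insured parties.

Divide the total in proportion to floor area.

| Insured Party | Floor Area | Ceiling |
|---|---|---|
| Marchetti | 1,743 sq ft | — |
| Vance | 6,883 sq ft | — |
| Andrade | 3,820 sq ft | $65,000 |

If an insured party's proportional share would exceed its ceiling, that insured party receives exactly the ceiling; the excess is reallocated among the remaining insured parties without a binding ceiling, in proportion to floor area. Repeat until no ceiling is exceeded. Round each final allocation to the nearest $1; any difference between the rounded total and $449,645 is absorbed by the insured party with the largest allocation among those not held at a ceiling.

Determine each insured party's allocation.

Sum of floor area: 12,446.
Pro-rata shares before constraints: Marchetti 62,970.53; Vance 248,666.76; Andrade 138,007.71.
Held at cap: Andrade ($65,000); balance $384,645 reallocated over remaining floor area 8,626.
Shares after redistribution: Marchetti 77,722.73 → $77,723; Vance 306,922.27 → $306,922.

Marchetti: $77,723 | Vance: $306,922 | Andrade: $65,000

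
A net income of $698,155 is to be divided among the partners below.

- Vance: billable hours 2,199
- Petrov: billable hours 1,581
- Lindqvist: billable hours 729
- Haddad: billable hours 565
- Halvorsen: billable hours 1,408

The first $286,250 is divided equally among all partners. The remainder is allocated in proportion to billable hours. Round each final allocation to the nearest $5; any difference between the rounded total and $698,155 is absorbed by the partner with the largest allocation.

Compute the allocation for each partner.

$286,250 shared equally gives $57,250 per partner.
Remainder $411,905 by billable hours (total 6,482): Vance 139,737.60 → $139,740; Petrov 100,466.18 → $100,465; Lindqvist 46,325.01 → $46,325; Haddad 35,903.48 → $35,905; Halvorsen 89,472.73 → $89,475.
Rounding difference −$5 on remainder applied to Vance.
Totals: Vance $57,250 + $139,735 = $196,985; Petrov $57,250 + $100,465 = $157,715; Lindqvist $57,250 + $46,325 = $103,575; Haddad $57,250 + $35,905 = $93,155; Halvorsen $57,250 + $89,475 = $146,725.

Vance: $196,985 | Petrov: $157,715 | Lindqvist: $103,575 | Haddad: $93,155 | Halvorsen: $146,725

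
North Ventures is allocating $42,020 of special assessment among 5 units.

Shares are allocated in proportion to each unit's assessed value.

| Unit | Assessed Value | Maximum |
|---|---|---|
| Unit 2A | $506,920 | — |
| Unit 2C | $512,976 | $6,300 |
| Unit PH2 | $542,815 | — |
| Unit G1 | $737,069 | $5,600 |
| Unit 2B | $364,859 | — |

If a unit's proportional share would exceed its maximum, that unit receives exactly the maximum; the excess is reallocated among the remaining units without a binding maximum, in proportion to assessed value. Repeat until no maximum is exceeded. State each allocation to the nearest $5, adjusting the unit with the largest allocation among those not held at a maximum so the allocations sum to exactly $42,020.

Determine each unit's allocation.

Assessed value total: 2,664,639.
Proportional shares (ignoring caps): Unit 2A 7,993.87; Unit 2C 8,089.37; Unit PH2 8,559.92; Unit G1 11,623.20; Unit 2B 5,753.64.
Cap binds for Unit 2C ($6,300), Unit G1 ($5,600); residual $30,120 reallocated over remaining assessed value 1,414,594.
Shares after redistribution: Unit 2A 10,793.51 → $10,795; Unit PH2 11,557.80 → $11,560; Unit 2B 7,768.70 → $7,770.
Rounding difference −$5 applied to Unit PH2 → $11,555.

Unit 2A: $10,795 | Unit 2C: $6,300 | Unit PH2: $11,555 | Unit G1: $5,600 | Unit 2B: $7,770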